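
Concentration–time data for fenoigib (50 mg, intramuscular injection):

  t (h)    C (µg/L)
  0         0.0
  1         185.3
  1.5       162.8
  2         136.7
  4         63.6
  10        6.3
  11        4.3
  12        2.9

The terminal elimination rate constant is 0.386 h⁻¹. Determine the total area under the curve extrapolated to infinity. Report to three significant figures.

Trapezoidal AUC_0→12:
  [0→1]: (0.0+185.3)/2 × 1 = 92.65
  [1→1.5]: (185.3+162.8)/2 × 0.5 = 87.025
  [1.5→2]: (162.8+136.7)/2 × 0.5 = 74.875
  [2→4]: (136.7+63.6)/2 × 2 = 200.3
  [4→10]: (63.6+6.3)/2 × 6 = 209.7
  [10→11]: (6.3+4.3)/2 × 1 = 5.3
  [11→12]: (4.3+2.9)/2 × 1 = 3.6
  Sum = 673.45 µg/L·h
Extrapolated tail: C_last / k_e = 2.9 / 0.386 = 7.513
AUC_0→∞ = 673.45 + 7.513 = 680.963 µg/L·h

AUC = 681 µg/L·h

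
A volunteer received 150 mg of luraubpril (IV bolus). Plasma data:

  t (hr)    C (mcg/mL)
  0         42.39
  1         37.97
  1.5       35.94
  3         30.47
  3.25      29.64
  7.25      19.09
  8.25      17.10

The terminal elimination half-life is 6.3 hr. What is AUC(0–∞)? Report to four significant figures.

AUC = 387.0 mcg/mL·hr

Trapezoidal AUC_0→8.25:
  [0→1]: (42.39+37.97)/2 × 1 = 40.18
  [1→1.5]: (37.97+35.94)/2 × 0.5 = 18.4775
  [1.5→3]: (35.94+30.47)/2 × 1.5 = 49.8075
  [3→3.25]: (30.47+29.64)/2 × 0.25 = 7.51375
  [3.25→7.25]: (29.64+19.09)/2 × 4 = 97.46
  [7.25→8.25]: (19.09+17.10)/2 × 1 = 18.095
  Sum = 231.53375 mcg/mL·hr
k_e = ln2 / t½ = 0.693147 / 6.3 = 0.1100 hr^-1
Extrapolated tail: C_last / k_e = 17.10 / 0.11 = 155.455
AUC_0→∞ = 231.53375 + 155.455 = 386.98875 mcg/mL·hr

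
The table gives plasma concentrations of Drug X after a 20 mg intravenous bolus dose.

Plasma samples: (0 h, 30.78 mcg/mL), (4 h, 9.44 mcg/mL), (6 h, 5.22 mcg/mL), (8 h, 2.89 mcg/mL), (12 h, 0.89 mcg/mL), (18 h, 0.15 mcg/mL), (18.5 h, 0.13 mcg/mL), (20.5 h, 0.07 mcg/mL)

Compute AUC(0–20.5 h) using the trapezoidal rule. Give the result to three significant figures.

Trapezoidal AUC_0→20.5:
  [0→4]: (30.78+9.44)/2 × 4 = 80.44
  [4→6]: (9.44+5.22)/2 × 2 = 14.66
  [6→8]: (5.22+2.89)/2 × 2 = 8.11
  [8→12]: (2.89+0.89)/2 × 4 = 7.56
  [12→18]: (0.89+0.15)/2 × 6 = 3.12
  [18→18.5]: (0.15+0.13)/2 × 0.5 = 0.07
  [18.5→20.5]: (0.13+0.07)/2 × 2 = 0.2
  Sum = 114.16 mcg/mL·h

AUC = 114 mcg/mL·h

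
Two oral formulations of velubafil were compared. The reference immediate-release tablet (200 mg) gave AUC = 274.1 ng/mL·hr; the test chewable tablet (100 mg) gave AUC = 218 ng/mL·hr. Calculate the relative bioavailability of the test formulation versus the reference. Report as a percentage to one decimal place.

F_rel = (AUC_test/D_test) / (AUC_ref/D_ref)
      = (218/100) / (274.1/200)
      = 2.18 / 1.3705 = 1.5907 = 159.07%

F_rel = 159.1%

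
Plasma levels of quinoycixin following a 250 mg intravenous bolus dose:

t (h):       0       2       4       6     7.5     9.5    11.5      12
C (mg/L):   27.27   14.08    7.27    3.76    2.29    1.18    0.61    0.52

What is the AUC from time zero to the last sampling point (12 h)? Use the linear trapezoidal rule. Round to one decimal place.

AUC = 83.8 mg/L·h

Trapezoidal AUC_0→12:
  [0→2]: (27.27+14.08)/2 × 2 = 41.35
  [2→4]: (14.08+7.27)/2 × 2 = 21.35
  [4→6]: (7.27+3.76)/2 × 2 = 11.03
  [6→7.5]: (3.76+2.29)/2 × 1.5 = 4.5375
  [7.5→9.5]: (2.29+1.18)/2 × 2 = 3.47
  [9.5→11.5]: (1.18+0.61)/2 × 2 = 1.79
  [11.5→12]: (0.61+0.52)/2 × 0.5 = 0.2825
  Sum = 83.81 mg/L·h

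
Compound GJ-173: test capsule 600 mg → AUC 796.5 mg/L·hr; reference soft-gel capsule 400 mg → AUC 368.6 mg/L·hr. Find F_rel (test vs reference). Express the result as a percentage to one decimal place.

F_rel = 144.1%

F_rel = (AUC_test/D_test) / (AUC_ref/D_ref)
      = (796.5/600) / (368.6/400)
      = 1.3275 / 0.9215 = 1.4406 = 144.06%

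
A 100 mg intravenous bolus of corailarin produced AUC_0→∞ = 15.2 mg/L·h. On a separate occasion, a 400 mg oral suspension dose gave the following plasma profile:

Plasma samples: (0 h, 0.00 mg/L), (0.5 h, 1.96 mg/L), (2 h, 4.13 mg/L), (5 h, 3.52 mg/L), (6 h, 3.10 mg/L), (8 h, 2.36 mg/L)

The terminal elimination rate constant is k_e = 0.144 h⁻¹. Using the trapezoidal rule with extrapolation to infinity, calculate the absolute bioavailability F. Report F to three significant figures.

Trapezoidal AUC_0→8 (oral suspension):
  [0→0.5]: (0.00+1.96)/2 × 0.5 = 0.49
  [0.5→2]: (1.96+4.13)/2 × 1.5 = 4.5675
  [2→5]: (4.13+3.52)/2 × 3 = 11.475
  [5→6]: (3.52+3.10)/2 × 1 = 3.31
  [6→8]: (3.10+2.36)/2 × 2 = 5.46
  Sum = 25.3025 mg/L·h
Tail: C_last/k_e = 2.36/0.144 = 16.389
AUC_0→∞ (oral suspension) = 25.3025 + 16.389 = 41.6915 mg/L·h
F = (AUC_ev/D_ev)/(AUC_iv/D_iv) = (41.6915/400)/(15.2/100) = 0.10422875/0.152 = 0.6857

F = 0.686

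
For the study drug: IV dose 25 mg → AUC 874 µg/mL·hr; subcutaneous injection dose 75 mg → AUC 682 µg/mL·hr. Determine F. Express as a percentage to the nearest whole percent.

F = 26%

F = (AUC_ev / D_ev) / (AUC_iv / D_iv)
  = (682/75) / (874/25)
  = 9.09333 / 34.96 = 0.2601
  = 26.01%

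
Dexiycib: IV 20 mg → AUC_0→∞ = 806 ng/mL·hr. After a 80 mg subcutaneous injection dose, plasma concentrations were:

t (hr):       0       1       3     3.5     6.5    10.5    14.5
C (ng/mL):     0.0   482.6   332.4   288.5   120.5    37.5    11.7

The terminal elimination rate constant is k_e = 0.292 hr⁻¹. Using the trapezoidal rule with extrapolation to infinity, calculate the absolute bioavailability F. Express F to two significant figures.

F = 0.71

Trapezoidal AUC_0→14.5 (subcutaneous injection):
  [0→1]: (0.0+482.6)/2 × 1 = 241.3
  [1→3]: (482.6+332.4)/2 × 2 = 815.0
  [3→3.5]: (332.4+288.5)/2 × 0.5 = 155.225
  [3.5→6.5]: (288.5+120.5)/2 × 3 = 613.5
  [6.5→10.5]: (120.5+37.5)/2 × 4 = 316.0
  [10.5→14.5]: (37.5+11.7)/2 × 4 = 98.4
  Sum = 2239.425 ng/mL·hr
Tail: C_last/k_e = 11.7/0.292 = 40.068
AUC_0→∞ (subcutaneous injection) = 2239.425 + 40.068 = 2279.493 ng/mL·hr
F = (AUC_ev/D_ev)/(AUC_iv/D_iv) = (2279.493/80)/(806/20) = 28.4937/40.3 = 0.7070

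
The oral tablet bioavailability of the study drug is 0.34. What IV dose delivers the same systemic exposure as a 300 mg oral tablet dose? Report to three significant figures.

Systemic exposure from an extravascular dose = F × D_ev, so the equivalent IV dose is F × D_ev.
D_iv = F × D_ev = 0.34 × 300 = 102 mg

D_iv = 102 mg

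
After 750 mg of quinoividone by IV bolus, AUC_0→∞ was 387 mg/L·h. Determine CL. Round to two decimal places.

CL = Dose_iv / AUC_0→∞
   = 750 / 387 = 1.93798 L/h

CL = 1.94 L/h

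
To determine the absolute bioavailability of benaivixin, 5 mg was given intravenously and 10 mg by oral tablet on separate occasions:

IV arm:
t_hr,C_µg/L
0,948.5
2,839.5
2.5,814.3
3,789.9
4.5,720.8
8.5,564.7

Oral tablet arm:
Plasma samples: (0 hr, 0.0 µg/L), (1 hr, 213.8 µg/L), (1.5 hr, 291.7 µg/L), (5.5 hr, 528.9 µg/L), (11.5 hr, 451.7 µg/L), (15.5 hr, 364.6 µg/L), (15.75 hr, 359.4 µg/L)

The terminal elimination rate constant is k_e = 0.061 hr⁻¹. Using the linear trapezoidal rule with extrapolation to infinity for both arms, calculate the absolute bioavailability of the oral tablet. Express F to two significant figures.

F = 0.40

Trapezoidal AUC_0→8.5 (IV):
  [0→2]: (948.5+839.5)/2 × 2 = 1788.0
  [2→2.5]: (839.5+814.3)/2 × 0.5 = 413.45
  [2.5→3]: (814.3+789.9)/2 × 0.5 = 401.05
  [3→4.5]: (789.9+720.8)/2 × 1.5 = 1133.025
  [4.5→8.5]: (720.8+564.7)/2 × 4 = 2571.0
  Sum = 6306.525 µg/L·hr
IV tail: 564.7/0.061 = 9257.377; AUC_iv,0→∞ = 6306.525 + 9257.377 = 15563.902 µg/L·hr
Trapezoidal AUC_0→15.75 (oral tablet):
  [0→1]: (0.0+213.8)/2 × 1 = 106.9
  [1→1.5]: (213.8+291.7)/2 × 0.5 = 126.375
  [1.5→5.5]: (291.7+528.9)/2 × 4 = 1641.2
  [5.5→11.5]: (528.9+451.7)/2 × 6 = 2941.8
  [11.5→15.5]: (451.7+364.6)/2 × 4 = 1632.6
  [15.5→15.75]: (364.6+359.4)/2 × 0.25 = 90.5
  Sum = 6539.375 µg/L·hr
oral tablet tail: 359.4/0.061 = 5891.803; AUC_ev,0→∞ = 6539.375 + 5891.803 = 12431.178 µg/L·hr
F = (AUC_ev/D_ev)/(AUC_iv/D_iv) = (12431.178/10)/(15563.902/5) = 1243.1178/3112.7804 = 0.3994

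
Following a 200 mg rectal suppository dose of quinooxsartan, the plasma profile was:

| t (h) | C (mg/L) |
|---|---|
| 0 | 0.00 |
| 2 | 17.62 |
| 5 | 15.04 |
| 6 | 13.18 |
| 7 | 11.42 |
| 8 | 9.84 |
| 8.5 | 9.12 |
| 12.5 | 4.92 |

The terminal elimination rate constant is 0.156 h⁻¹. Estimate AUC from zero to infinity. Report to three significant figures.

Trapezoidal AUC_0→12.5:
  [0→2]: (0.00+17.62)/2 × 2 = 17.62
  [2→5]: (17.62+15.04)/2 × 3 = 48.99
  [5→6]: (15.04+13.18)/2 × 1 = 14.11
  [6→7]: (13.18+11.42)/2 × 1 = 12.3
  [7→8]: (11.42+9.84)/2 × 1 = 10.63
  [8→8.5]: (9.84+9.12)/2 × 0.5 = 4.74
  [8.5→12.5]: (9.12+4.92)/2 × 4 = 28.08
  Sum = 136.47 mg/L·h
Extrapolated tail: C_last / k_e = 4.92 / 0.156 = 31.538
AUC_0→∞ = 136.47 + 31.538 = 168.008 mg/L·h

AUC = 168 mg/L·h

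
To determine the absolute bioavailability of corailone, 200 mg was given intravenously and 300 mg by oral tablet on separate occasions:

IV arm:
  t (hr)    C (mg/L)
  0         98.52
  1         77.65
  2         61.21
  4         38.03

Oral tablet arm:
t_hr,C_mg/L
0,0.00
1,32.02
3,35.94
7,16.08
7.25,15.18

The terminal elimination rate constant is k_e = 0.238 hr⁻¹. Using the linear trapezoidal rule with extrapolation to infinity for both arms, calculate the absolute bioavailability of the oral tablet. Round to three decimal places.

F = 0.409

Trapezoidal AUC_0→4 (IV):
  [0→1]: (98.52+77.65)/2 × 1 = 88.085
  [1→2]: (77.65+61.21)/2 × 1 = 69.43
  [2→4]: (61.21+38.03)/2 × 2 = 99.24
  Sum = 256.755 mg/L·hr
IV tail: 38.03/0.238 = 159.790; AUC_iv,0→∞ = 256.755 + 159.790 = 416.545 mg/L·hr
Trapezoidal AUC_0→7.25 (oral tablet):
  [0→1]: (0.00+32.02)/2 × 1 = 16.01
  [1→3]: (32.02+35.94)/2 × 2 = 67.96
  [3→7]: (35.94+16.08)/2 × 4 = 104.04
  [7→7.25]: (16.08+15.18)/2 × 0.25 = 3.9075
  Sum = 191.9175 mg/L·hr
oral tablet tail: 15.18/0.238 = 63.782; AUC_ev,0→∞ = 191.9175 + 63.782 = 255.6995 mg/L·hr
F = (AUC_ev/D_ev)/(AUC_iv/D_iv) = (255.6995/300)/(416.545/200) = 0.852332/2.082725 = 0.4092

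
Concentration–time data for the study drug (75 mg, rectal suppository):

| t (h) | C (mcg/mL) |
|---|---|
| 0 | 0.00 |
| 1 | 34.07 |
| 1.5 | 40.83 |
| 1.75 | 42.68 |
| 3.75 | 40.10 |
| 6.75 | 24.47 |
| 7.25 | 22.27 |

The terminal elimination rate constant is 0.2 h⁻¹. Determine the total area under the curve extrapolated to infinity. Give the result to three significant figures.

Trapezoidal AUC_0→7.25:
  [0→1]: (0.00+34.07)/2 × 1 = 17.035
  [1→1.5]: (34.07+40.83)/2 × 0.5 = 18.725
  [1.5→1.75]: (40.83+42.68)/2 × 0.25 = 10.43875
  [1.75→3.75]: (42.68+40.10)/2 × 2 = 82.78
  [3.75→6.75]: (40.10+24.47)/2 × 3 = 96.855
  [6.75→7.25]: (24.47+22.27)/2 × 0.5 = 11.685
  Sum = 237.51875 mcg/mL·h
Extrapolated tail: C_last / k_e = 22.27 / 0.2 = 111.350
AUC_0→∞ = 237.51875 + 111.350 = 348.86875 mcg/mL·h

AUC = 349 mcg/mL·h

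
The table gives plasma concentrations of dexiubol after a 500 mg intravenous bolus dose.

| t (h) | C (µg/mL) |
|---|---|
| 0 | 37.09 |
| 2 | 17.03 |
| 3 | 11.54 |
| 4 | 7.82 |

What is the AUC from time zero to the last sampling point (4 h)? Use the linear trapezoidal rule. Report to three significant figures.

Trapezoidal AUC_0→4:
  [0→2]: (37.09+17.03)/2 × 2 = 54.12
  [2→3]: (17.03+11.54)/2 × 1 = 14.285
  [3→4]: (11.54+7.82)/2 × 1 = 9.68
  Sum = 78.085 µg/mL·h

AUC = 78.1 µg/mL·h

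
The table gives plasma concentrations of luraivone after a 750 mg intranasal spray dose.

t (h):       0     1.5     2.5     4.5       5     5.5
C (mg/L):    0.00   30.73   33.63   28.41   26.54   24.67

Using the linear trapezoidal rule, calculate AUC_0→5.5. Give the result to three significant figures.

Trapezoidal AUC_0→5.5:
  [0→1.5]: (0.00+30.73)/2 × 1.5 = 23.0475
  [1.5→2.5]: (30.73+33.63)/2 × 1 = 32.18
  [2.5→4.5]: (33.63+28.41)/2 × 2 = 62.04
  [4.5→5]: (28.41+26.54)/2 × 0.5 = 13.7375
  [5→5.5]: (26.54+24.67)/2 × 0.5 = 12.8025
  Sum = 143.8075 mg/L·h

AUC = 144 mg/L·h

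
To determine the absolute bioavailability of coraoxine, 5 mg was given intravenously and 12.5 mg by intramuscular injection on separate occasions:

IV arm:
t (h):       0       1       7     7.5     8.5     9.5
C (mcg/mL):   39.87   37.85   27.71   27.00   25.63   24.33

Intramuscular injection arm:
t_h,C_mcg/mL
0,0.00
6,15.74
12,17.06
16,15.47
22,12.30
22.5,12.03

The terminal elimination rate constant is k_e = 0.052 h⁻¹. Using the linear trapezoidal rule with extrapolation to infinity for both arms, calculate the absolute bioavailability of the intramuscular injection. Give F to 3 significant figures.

F = 0.277

Trapezoidal AUC_0→9.5 (IV):
  [0→1]: (39.87+37.85)/2 × 1 = 38.86
  [1→7]: (37.85+27.71)/2 × 6 = 196.68
  [7→7.5]: (27.71+27.00)/2 × 0.5 = 13.6775
  [7.5→8.5]: (27.00+25.63)/2 × 1 = 26.315
  [8.5→9.5]: (25.63+24.33)/2 × 1 = 24.98
  Sum = 300.5125 mcg/mL·h
IV tail: 24.33/0.052 = 467.885; AUC_iv,0→∞ = 300.5125 + 467.885 = 768.3975 mcg/mL·h
Trapezoidal AUC_0→22.5 (intramuscular injection):
  [0→6]: (0.00+15.74)/2 × 6 = 47.22
  [6→12]: (15.74+17.06)/2 × 6 = 98.4
  [12→16]: (17.06+15.47)/2 × 4 = 65.06
  [16→22]: (15.47+12.30)/2 × 6 = 83.31
  [22→22.5]: (12.30+12.03)/2 × 0.5 = 6.0825
  Sum = 300.0725 mcg/mL·h
intramuscular injection tail: 12.03/0.052 = 231.346; AUC_ev,0→∞ = 300.0725 + 231.346 = 531.4185 mcg/mL·h
F = (AUC_ev/D_ev)/(AUC_iv/D_iv) = (531.4185/12.5)/(768.3975/5) = 42.51348/153.6795 = 0.2766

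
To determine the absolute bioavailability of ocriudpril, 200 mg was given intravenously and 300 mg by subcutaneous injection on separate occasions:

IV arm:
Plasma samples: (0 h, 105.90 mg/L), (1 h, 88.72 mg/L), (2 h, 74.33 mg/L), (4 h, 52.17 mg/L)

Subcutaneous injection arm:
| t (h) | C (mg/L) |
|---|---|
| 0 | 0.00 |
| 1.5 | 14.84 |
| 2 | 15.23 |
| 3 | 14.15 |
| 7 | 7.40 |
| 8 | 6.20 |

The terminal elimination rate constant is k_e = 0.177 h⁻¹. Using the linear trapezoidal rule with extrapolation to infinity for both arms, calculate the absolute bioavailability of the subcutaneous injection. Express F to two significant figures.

F = 0.13

Trapezoidal AUC_0→4 (IV):
  [0→1]: (105.90+88.72)/2 × 1 = 97.31
  [1→2]: (88.72+74.33)/2 × 1 = 81.525
  [2→4]: (74.33+52.17)/2 × 2 = 126.5
  Sum = 305.335 mg/L·h
IV tail: 52.17/0.177 = 294.746; AUC_iv,0→∞ = 305.335 + 294.746 = 600.081 mg/L·h
Trapezoidal AUC_0→8 (subcutaneous injection):
  [0→1.5]: (0.00+14.84)/2 × 1.5 = 11.13
  [1.5→2]: (14.84+15.23)/2 × 0.5 = 7.5175
  [2→3]: (15.23+14.15)/2 × 1 = 14.69
  [3→7]: (14.15+7.40)/2 × 4 = 43.1
  [7→8]: (7.40+6.20)/2 × 1 = 6.8
  Sum = 83.2375 mg/L·h
subcutaneous injection tail: 6.20/0.177 = 35.028; AUC_ev,0→∞ = 83.2375 + 35.028 = 118.2655 mg/L·h
F = (AUC_ev/D_ev)/(AUC_iv/D_iv) = (118.2655/300)/(600.081/200) = 0.394218/3.000405 = 0.1314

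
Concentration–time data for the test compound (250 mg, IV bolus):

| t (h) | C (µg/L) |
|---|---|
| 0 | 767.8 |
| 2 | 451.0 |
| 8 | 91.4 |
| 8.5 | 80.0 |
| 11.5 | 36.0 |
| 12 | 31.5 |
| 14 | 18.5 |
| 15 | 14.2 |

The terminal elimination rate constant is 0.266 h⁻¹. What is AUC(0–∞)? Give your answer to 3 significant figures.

AUC = 3200 µg/L·h

Trapezoidal AUC_0→15:
  [0→2]: (767.8+451.0)/2 × 2 = 1218.8
  [2→8]: (451.0+91.4)/2 × 6 = 1627.2
  [8→8.5]: (91.4+80.0)/2 × 0.5 = 42.85
  [8.5→11.5]: (80.0+36.0)/2 × 3 = 174.0
  [11.5→12]: (36.0+31.5)/2 × 0.5 = 16.875
  [12→14]: (31.5+18.5)/2 × 2 = 50.0
  [14→15]: (18.5+14.2)/2 × 1 = 16.35
  Sum = 3146.075 µg/L·h
Extrapolated tail: C_last / k_e = 14.2 / 0.266 = 53.383
AUC_0→∞ = 3146.075 + 53.383 = 3199.458 µg/L·h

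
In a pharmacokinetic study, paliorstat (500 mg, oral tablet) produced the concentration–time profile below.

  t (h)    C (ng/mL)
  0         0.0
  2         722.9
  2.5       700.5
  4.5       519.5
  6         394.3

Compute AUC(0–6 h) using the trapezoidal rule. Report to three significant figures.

Trapezoidal AUC_0→6:
  [0→2]: (0.0+722.9)/2 × 2 = 722.9
  [2→2.5]: (722.9+700.5)/2 × 0.5 = 355.85
  [2.5→4.5]: (700.5+519.5)/2 × 2 = 1220.0
  [4.5→6]: (519.5+394.3)/2 × 1.5 = 685.35
  Sum = 2984.1 ng/mL·h

AUC = 2980 ng/mL·h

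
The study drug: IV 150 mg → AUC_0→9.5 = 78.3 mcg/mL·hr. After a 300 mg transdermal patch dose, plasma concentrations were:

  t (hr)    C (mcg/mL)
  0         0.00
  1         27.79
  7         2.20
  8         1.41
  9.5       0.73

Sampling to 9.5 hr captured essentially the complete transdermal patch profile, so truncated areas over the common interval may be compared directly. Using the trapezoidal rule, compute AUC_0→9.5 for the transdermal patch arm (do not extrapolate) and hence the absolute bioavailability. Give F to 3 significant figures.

Trapezoidal AUC_0→9.5 (transdermal patch):
  [0→1]: (0.00+27.79)/2 × 1 = 13.895
  [1→7]: (27.79+2.20)/2 × 6 = 89.97
  [7→8]: (2.20+1.41)/2 × 1 = 1.805
  [8→9.5]: (1.41+0.73)/2 × 1.5 = 1.605
  Sum = 107.275 mcg/mL·hr
F = (AUC_ev/D_ev)/(AUC_iv/D_iv) = (107.275/300)/(78.3/150) = 0.357583/0.522 = 0.6850

F = 0.685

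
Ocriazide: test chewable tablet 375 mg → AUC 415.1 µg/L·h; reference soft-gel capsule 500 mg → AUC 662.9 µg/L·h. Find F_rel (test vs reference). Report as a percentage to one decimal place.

F_rel = (AUC_test/D_test) / (AUC_ref/D_ref)
      = (415.1/375) / (662.9/500)
      = 1.10693 / 1.3258 = 0.8349 = 83.49%

F_rel = 83.5%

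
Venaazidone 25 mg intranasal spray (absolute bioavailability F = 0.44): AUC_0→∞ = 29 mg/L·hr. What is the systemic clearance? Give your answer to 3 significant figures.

CL = 0.379 L/hr

CL = F × Dose / AUC_0→∞
   = 0.44 × 25 / 29 = 0.37931 L/hr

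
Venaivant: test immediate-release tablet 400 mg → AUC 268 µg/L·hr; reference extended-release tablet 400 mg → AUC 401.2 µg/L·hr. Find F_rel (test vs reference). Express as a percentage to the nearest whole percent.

F_rel = (AUC_test/D_test) / (AUC_ref/D_ref)
      = (268/400) / (401.2/400)
      = 0.67 / 1.003 = 0.6680 = 66.80%

F_rel = 67%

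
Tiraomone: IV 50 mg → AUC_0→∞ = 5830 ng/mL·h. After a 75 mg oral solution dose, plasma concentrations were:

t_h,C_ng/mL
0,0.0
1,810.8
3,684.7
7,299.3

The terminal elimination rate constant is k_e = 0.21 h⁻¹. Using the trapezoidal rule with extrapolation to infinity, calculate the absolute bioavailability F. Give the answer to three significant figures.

Trapezoidal AUC_0→7 (oral solution):
  [0→1]: (0.0+810.8)/2 × 1 = 405.4
  [1→3]: (810.8+684.7)/2 × 2 = 1495.5
  [3→7]: (684.7+299.3)/2 × 4 = 1968.0
  Sum = 3868.9 ng/mL·h
Tail: C_last/k_e = 299.3/0.21 = 1425.238
AUC_0→∞ (oral solution) = 3868.9 + 1425.238 = 5294.138 ng/mL·h
F = (AUC_ev/D_ev)/(AUC_iv/D_iv) = (5294.138/75)/(5830/50) = 70.5885/116.6 = 0.6054

F = 0.605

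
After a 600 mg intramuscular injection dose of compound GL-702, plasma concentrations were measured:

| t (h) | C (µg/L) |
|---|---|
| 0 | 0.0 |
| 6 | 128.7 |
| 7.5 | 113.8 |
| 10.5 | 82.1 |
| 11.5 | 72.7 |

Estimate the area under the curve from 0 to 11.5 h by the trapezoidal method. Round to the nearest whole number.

Trapezoidal AUC_0→11.5:
  [0→6]: (0.0+128.7)/2 × 6 = 386.1
  [6→7.5]: (128.7+113.8)/2 × 1.5 = 181.875
  [7.5→10.5]: (113.8+82.1)/2 × 3 = 293.85
  [10.5→11.5]: (82.1+72.7)/2 × 1 = 77.4
  Sum = 939.225 µg/L·h

AUC = 939 µg/L·h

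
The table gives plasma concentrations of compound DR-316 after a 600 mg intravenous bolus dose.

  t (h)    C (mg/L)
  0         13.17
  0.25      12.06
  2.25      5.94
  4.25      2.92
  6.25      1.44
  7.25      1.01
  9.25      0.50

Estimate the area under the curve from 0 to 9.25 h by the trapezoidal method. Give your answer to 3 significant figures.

Trapezoidal AUC_0→9.25:
  [0→0.25]: (13.17+12.06)/2 × 0.25 = 3.15375
  [0.25→2.25]: (12.06+5.94)/2 × 2 = 18.0
  [2.25→4.25]: (5.94+2.92)/2 × 2 = 8.86
  [4.25→6.25]: (2.92+1.44)/2 × 2 = 4.36
  [6.25→7.25]: (1.44+1.01)/2 × 1 = 1.225
  [7.25→9.25]: (1.01+0.50)/2 × 2 = 1.51
  Sum = 37.10875 mg/L·h

AUC = 37.1 mg/L·h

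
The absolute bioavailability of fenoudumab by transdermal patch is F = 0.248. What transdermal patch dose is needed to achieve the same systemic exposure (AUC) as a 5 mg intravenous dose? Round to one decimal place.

D_transdermal = 20.2 mg

For equal systemic exposure: F × D_ev = D_iv
D_ev = D_iv / F = 5 / 0.248 = 20.1613 mg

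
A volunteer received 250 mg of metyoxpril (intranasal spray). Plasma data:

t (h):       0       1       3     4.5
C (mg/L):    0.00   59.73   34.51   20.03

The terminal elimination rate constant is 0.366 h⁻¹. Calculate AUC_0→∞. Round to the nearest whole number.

Trapezoidal AUC_0→4.5:
  [0→1]: (0.00+59.73)/2 × 1 = 29.865
  [1→3]: (59.73+34.51)/2 × 2 = 94.24
  [3→4.5]: (34.51+20.03)/2 × 1.5 = 40.905
  Sum = 165.01 mg/L·h
Extrapolated tail: C_last / k_e = 20.03 / 0.366 = 54.727
AUC_0→∞ = 165.01 + 54.727 = 219.737 mg/L·h

AUC = 220 mg/L·h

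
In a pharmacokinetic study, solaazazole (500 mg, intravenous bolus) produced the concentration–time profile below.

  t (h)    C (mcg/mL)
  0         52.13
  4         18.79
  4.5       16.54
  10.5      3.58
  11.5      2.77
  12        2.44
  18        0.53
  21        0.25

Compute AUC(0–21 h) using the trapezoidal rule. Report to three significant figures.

AUC = 226 mcg/mL·h

Trapezoidal AUC_0→21:
  [0→4]: (52.13+18.79)/2 × 4 = 141.84
  [4→4.5]: (18.79+16.54)/2 × 0.5 = 8.8325
  [4.5→10.5]: (16.54+3.58)/2 × 6 = 60.36
  [10.5→11.5]: (3.58+2.77)/2 × 1 = 3.175
  [11.5→12]: (2.77+2.44)/2 × 0.5 = 1.3025
  [12→18]: (2.44+0.53)/2 × 6 = 8.91
  [18→21]: (0.53+0.25)/2 × 3 = 1.17
  Sum = 225.59 mcg/mL·h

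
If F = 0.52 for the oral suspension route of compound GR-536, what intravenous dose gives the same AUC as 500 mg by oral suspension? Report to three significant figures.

Systemic exposure from an extravascular dose = F × D_ev, so the equivalent IV dose is F × D_ev.
D_iv = F × D_ev = 0.52 × 500 = 260 mg

D_iv = 260 mg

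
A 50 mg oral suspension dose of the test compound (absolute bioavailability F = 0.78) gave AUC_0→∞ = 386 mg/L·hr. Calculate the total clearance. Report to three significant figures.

CL = F × Dose / AUC_0→∞
   = 0.78 × 50 / 386 = 0.101036 L/hr

CL = 0.101 L/hr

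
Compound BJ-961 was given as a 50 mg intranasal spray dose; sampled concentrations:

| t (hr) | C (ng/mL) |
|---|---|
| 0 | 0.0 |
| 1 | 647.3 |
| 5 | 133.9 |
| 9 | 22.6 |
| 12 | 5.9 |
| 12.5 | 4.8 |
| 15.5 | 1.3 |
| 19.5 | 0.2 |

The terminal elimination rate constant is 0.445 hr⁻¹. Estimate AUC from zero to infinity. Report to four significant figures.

Trapezoidal AUC_0→19.5:
  [0→1]: (0.0+647.3)/2 × 1 = 323.65
  [1→5]: (647.3+133.9)/2 × 4 = 1562.4
  [5→9]: (133.9+22.6)/2 × 4 = 313.0
  [9→12]: (22.6+5.9)/2 × 3 = 42.75
  [12→12.5]: (5.9+4.8)/2 × 0.5 = 2.675
  [12.5→15.5]: (4.8+1.3)/2 × 3 = 9.15
  [15.5→19.5]: (1.3+0.2)/2 × 4 = 3.0
  Sum = 2256.625 ng/mL·hr
Extrapolated tail: C_last / k_e = 0.2 / 0.445 = 0.449
AUC_0→∞ = 2256.625 + 0.449 = 2257.074 ng/mL·hr

AUC = 2257 ng/mL·hr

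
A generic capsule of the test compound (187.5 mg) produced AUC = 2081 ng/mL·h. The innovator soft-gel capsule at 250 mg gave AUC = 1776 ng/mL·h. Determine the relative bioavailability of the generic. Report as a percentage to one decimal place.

F_rel = 156.2%

F_rel = (AUC_test/D_test) / (AUC_ref/D_ref)
      = (2081/187.5) / (1776/250)
      = 11.0987 / 7.104 = 1.5623 = 156.23%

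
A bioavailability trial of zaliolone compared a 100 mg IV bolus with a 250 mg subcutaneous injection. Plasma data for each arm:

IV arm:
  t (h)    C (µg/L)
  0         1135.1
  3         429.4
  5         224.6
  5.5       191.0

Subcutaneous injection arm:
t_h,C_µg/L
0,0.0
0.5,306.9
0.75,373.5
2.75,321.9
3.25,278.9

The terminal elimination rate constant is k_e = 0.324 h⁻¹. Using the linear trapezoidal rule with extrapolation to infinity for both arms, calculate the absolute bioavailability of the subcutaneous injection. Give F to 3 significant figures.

F = 0.202

Trapezoidal AUC_0→5.5 (IV):
  [0→3]: (1135.1+429.4)/2 × 3 = 2346.75
  [3→5]: (429.4+224.6)/2 × 2 = 654.0
  [5→5.5]: (224.6+191.0)/2 × 0.5 = 103.9
  Sum = 3104.65 µg/L·h
IV tail: 191.0/0.324 = 589.506; AUC_iv,0→∞ = 3104.65 + 589.506 = 3694.156 µg/L·h
Trapezoidal AUC_0→3.25 (subcutaneous injection):
  [0→0.5]: (0.0+306.9)/2 × 0.5 = 76.725
  [0.5→0.75]: (306.9+373.5)/2 × 0.25 = 85.05
  [0.75→2.75]: (373.5+321.9)/2 × 2 = 695.4
  [2.75→3.25]: (321.9+278.9)/2 × 0.5 = 150.2
  Sum = 1007.375 µg/L·h
subcutaneous injection tail: 278.9/0.324 = 860.802; AUC_ev,0→∞ = 1007.375 + 860.802 = 1868.177 µg/L·h
F = (AUC_ev/D_ev)/(AUC_iv/D_iv) = (1868.177/250)/(3694.156/100) = 7.472708/36.94156 = 0.2023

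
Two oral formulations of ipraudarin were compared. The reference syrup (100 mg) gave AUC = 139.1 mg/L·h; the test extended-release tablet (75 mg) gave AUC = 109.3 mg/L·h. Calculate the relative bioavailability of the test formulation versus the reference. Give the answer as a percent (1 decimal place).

F_rel = (AUC_test/D_test) / (AUC_ref/D_ref)
      = (109.3/75) / (139.1/100)
      = 1.45733 / 1.391 = 1.0477 = 104.77%

F_rel = 104.8%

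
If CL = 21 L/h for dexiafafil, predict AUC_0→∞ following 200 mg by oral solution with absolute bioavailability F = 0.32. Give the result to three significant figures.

AUC = 3.05 mg/L·h

AUC_0→∞ = F × Dose / CL
        = 0.32 × 200 / 21 = 3.04762 mg/L·h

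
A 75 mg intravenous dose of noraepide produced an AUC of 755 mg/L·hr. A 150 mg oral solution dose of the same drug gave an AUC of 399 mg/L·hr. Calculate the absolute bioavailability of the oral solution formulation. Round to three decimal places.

F = (AUC_ev / D_ev) / (AUC_iv / D_iv)
  = (399/150) / (755/75)
  = 2.66 / 10.0667 = 0.2642

F = 0.264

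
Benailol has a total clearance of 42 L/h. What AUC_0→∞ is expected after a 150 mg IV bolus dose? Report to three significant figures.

AUC_0→∞ = Dose_iv / CL
        = 150 / 42 = 3.57143 mg/L·h

AUC = 3.57 mg/L·h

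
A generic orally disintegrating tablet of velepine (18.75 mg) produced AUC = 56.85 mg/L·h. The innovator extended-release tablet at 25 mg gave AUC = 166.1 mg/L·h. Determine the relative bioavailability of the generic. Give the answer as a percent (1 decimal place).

F_rel = (AUC_test/D_test) / (AUC_ref/D_ref)
      = (56.85/18.75) / (166.1/25)
      = 3.032 / 6.644 = 0.4564 = 45.64%

F_rel = 45.6%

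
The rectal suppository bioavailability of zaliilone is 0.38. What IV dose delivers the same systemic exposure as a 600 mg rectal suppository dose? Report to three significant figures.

Systemic exposure from an extravascular dose = F × D_ev, so the equivalent IV dose is F × D_ev.
D_iv = F × D_ev = 0.38 × 600 = 228 mg

D_iv = 228 mg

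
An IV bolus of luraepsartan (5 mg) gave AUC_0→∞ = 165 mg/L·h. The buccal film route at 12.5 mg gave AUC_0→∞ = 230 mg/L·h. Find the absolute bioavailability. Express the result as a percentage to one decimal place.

F = (AUC_ev / D_ev) / (AUC_iv / D_iv)
  = (230/12.5) / (165/5)
  = 18.4 / 33 = 0.5576
  = 55.76%

F = 55.8%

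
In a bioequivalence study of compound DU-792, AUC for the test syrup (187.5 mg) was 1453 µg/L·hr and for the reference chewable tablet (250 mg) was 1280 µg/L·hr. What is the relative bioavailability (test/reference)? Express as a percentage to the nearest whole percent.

F_rel = 151%

F_rel = (AUC_test/D_test) / (AUC_ref/D_ref)
      = (1453/187.5) / (1280/250)
      = 7.74933 / 5.12 = 1.5135 = 151.35%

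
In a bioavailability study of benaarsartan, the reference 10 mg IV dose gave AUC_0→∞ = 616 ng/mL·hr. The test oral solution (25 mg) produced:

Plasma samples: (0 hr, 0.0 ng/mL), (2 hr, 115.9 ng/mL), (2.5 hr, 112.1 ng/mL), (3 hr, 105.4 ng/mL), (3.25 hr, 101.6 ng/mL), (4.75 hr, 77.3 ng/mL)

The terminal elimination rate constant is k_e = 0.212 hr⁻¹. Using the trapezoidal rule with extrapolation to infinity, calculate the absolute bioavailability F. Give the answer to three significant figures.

Trapezoidal AUC_0→4.75 (oral solution):
  [0→2]: (0.0+115.9)/2 × 2 = 115.9
  [2→2.5]: (115.9+112.1)/2 × 0.5 = 57.0
  [2.5→3]: (112.1+105.4)/2 × 0.5 = 54.375
  [3→3.25]: (105.4+101.6)/2 × 0.25 = 25.875
  [3.25→4.75]: (101.6+77.3)/2 × 1.5 = 134.175
  Sum = 387.325 ng/mL·hr
Tail: C_last/k_e = 77.3/0.212 = 364.623
AUC_0→∞ (oral solution) = 387.325 + 364.623 = 751.948 ng/mL·hr
F = (AUC_ev/D_ev)/(AUC_iv/D_iv) = (751.948/25)/(616/10) = 30.07792/61.6 = 0.4883

F = 0.488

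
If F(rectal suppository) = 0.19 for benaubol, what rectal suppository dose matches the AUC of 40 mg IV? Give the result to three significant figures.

For equal systemic exposure: F × D_ev = D_iv
D_ev = D_iv / F = 40 / 0.19 = 210.526 mg

D_rectal = 211 mg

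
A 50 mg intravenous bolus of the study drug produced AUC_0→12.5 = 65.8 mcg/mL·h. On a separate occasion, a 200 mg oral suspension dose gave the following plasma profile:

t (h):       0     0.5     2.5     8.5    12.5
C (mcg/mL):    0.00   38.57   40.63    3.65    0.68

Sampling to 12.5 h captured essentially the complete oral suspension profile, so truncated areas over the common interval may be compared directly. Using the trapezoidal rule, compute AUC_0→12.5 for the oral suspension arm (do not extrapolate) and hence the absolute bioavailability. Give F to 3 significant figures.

F = 0.875

Trapezoidal AUC_0→12.5 (oral suspension):
  [0→0.5]: (0.00+38.57)/2 × 0.5 = 9.6425
  [0.5→2.5]: (38.57+40.63)/2 × 2 = 79.2
  [2.5→8.5]: (40.63+3.65)/2 × 6 = 132.84
  [8.5→12.5]: (3.65+0.68)/2 × 4 = 8.66
  Sum = 230.3425 mcg/mL·h
F = (AUC_ev/D_ev)/(AUC_iv/D_iv) = (230.3425/200)/(65.8/50) = 1.1517125/1.316 = 0.8752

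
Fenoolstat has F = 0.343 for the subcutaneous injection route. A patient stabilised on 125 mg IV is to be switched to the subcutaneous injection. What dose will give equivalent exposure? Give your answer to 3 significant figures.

D_subcutaneous = 364 mg

For equal systemic exposure: F × D_ev = D_iv
D_ev = D_iv / F = 125 / 0.343 = 364.431 mg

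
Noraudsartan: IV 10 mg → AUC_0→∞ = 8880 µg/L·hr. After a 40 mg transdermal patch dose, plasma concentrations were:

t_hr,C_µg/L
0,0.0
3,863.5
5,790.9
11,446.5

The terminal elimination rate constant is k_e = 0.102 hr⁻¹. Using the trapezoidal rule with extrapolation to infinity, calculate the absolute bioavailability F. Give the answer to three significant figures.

F = 0.311

Trapezoidal AUC_0→11 (transdermal patch):
  [0→3]: (0.0+863.5)/2 × 3 = 1295.25
  [3→5]: (863.5+790.9)/2 × 2 = 1654.4
  [5→11]: (790.9+446.5)/2 × 6 = 3712.2
  Sum = 6661.85 µg/L·hr
Tail: C_last/k_e = 446.5/0.102 = 4377.451
AUC_0→∞ (transdermal patch) = 6661.85 + 4377.451 = 11039.301 µg/L·hr
F = (AUC_ev/D_ev)/(AUC_iv/D_iv) = (11039.301/40)/(8880/10) = 275.983/888 = 0.3108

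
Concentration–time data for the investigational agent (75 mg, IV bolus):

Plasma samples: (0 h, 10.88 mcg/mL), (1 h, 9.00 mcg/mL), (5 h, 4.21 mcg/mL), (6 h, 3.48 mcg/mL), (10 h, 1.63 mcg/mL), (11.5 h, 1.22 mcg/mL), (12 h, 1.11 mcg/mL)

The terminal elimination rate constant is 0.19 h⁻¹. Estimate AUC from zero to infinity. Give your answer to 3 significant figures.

Trapezoidal AUC_0→12:
  [0→1]: (10.88+9.00)/2 × 1 = 9.94
  [1→5]: (9.00+4.21)/2 × 4 = 26.42
  [5→6]: (4.21+3.48)/2 × 1 = 3.845
  [6→10]: (3.48+1.63)/2 × 4 = 10.22
  [10→11.5]: (1.63+1.22)/2 × 1.5 = 2.1375
  [11.5→12]: (1.22+1.11)/2 × 0.5 = 0.5825
  Sum = 53.145 mcg/mL·h
Extrapolated tail: C_last / k_e = 1.11 / 0.19 = 5.842
AUC_0→∞ = 53.145 + 5.842 = 58.987 mcg/mL·h

AUC = 59.0 mcg/mL·h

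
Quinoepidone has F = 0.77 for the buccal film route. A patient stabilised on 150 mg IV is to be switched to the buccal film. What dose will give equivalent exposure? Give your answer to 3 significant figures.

D_buccal = 195 mg

For equal systemic exposure: F × D_ev = D_iv
D_ev = D_iv / F = 150 / 0.77 = 194.805 mg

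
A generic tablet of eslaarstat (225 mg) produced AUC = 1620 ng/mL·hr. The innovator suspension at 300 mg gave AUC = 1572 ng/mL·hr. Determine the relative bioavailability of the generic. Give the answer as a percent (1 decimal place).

F_rel = 137.4%

F_rel = (AUC_test/D_test) / (AUC_ref/D_ref)
      = (1620/225) / (1572/300)
      = 7.2 / 5.24 = 1.3740 = 137.40%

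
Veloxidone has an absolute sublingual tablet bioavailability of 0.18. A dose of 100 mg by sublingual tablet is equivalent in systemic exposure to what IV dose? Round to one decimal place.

Systemic exposure from an extravascular dose = F × D_ev, so the equivalent IV dose is F × D_ev.
D_iv = F × D_ev = 0.18 × 100 = 18 mg

D_iv = 18.0 mg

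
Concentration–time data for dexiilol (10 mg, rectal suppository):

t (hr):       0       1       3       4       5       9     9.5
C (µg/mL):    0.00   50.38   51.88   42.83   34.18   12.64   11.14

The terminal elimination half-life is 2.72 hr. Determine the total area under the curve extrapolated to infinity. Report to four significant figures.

Trapezoidal AUC_0→9.5:
  [0→1]: (0.00+50.38)/2 × 1 = 25.19
  [1→3]: (50.38+51.88)/2 × 2 = 102.26
  [3→4]: (51.88+42.83)/2 × 1 = 47.355
  [4→5]: (42.83+34.18)/2 × 1 = 38.505
  [5→9]: (34.18+12.64)/2 × 4 = 93.64
  [9→9.5]: (12.64+11.14)/2 × 0.5 = 5.945
  Sum = 312.895 µg/mL·hr
k_e = ln2 / t½ = 0.693147 / 2.72 = 0.2548 hr^-1
Extrapolated tail: C_last / k_e = 11.14 / 0.2548 = 43.721
AUC_0→∞ = 312.895 + 43.721 = 356.616 µg/mL·hr

AUC = 356.6 µg/mL·hr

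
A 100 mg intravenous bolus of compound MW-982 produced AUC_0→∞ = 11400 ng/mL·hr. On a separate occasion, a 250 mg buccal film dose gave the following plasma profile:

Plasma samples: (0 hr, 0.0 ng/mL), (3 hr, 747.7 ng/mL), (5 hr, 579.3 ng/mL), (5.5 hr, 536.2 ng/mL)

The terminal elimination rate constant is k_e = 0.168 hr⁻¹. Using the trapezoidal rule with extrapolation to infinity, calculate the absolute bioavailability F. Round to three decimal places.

F = 0.208

Trapezoidal AUC_0→5.5 (buccal film):
  [0→3]: (0.0+747.7)/2 × 3 = 1121.55
  [3→5]: (747.7+579.3)/2 × 2 = 1327.0
  [5→5.5]: (579.3+536.2)/2 × 0.5 = 278.875
  Sum = 2727.425 ng/mL·hr
Tail: C_last/k_e = 536.2/0.168 = 3191.667
AUC_0→∞ (buccal film) = 2727.425 + 3191.667 = 5919.092 ng/mL·hr
F = (AUC_ev/D_ev)/(AUC_iv/D_iv) = (5919.092/250)/(11400/100) = 23.676368/114 = 0.2077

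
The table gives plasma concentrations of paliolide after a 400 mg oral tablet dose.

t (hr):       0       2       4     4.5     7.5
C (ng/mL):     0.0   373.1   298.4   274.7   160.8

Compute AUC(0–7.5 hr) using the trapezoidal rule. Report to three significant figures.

AUC = 1840 ng/mL·hr

Trapezoidal AUC_0→7.5:
  [0→2]: (0.0+373.1)/2 × 2 = 373.1
  [2→4]: (373.1+298.4)/2 × 2 = 671.5
  [4→4.5]: (298.4+274.7)/2 × 0.5 = 143.275
  [4.5→7.5]: (274.7+160.8)/2 × 3 = 653.25
  Sum = 1841.125 ng/mL·hr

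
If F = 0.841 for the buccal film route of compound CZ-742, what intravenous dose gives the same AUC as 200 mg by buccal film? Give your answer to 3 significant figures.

D_iv = 168 mg

Systemic exposure from an extravascular dose = F × D_ev, so the equivalent IV dose is F × D_ev.
D_iv = F × D_ev = 0.841 × 200 = 168.2 mg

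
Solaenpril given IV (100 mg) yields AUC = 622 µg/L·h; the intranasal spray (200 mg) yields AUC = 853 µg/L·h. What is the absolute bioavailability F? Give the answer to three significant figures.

F = (AUC_ev / D_ev) / (AUC_iv / D_iv)
  = (853/200) / (622/100)
  = 4.265 / 6.22 = 0.6857

F = 0.686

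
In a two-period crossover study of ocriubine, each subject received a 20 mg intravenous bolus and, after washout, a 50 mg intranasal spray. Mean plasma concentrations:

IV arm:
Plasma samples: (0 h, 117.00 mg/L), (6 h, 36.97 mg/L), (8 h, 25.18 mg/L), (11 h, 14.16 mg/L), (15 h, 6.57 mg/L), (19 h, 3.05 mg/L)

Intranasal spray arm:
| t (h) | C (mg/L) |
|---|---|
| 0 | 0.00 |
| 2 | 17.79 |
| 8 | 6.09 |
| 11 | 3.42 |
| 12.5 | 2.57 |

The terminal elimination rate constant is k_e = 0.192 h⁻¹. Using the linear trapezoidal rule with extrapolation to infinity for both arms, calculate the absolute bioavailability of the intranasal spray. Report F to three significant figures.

F = 0.0737

Trapezoidal AUC_0→19 (IV):
  [0→6]: (117.00+36.97)/2 × 6 = 461.91
  [6→8]: (36.97+25.18)/2 × 2 = 62.15
  [8→11]: (25.18+14.16)/2 × 3 = 59.01
  [11→15]: (14.16+6.57)/2 × 4 = 41.46
  [15→19]: (6.57+3.05)/2 × 4 = 19.24
  Sum = 643.77 mg/L·h
IV tail: 3.05/0.192 = 15.885; AUC_iv,0→∞ = 643.77 + 15.885 = 659.655 mg/L·h
Trapezoidal AUC_0→12.5 (intranasal spray):
  [0→2]: (0.00+17.79)/2 × 2 = 17.79
  [2→8]: (17.79+6.09)/2 × 6 = 71.64
  [8→11]: (6.09+3.42)/2 × 3 = 14.265
  [11→12.5]: (3.42+2.57)/2 × 1.5 = 4.4925
  Sum = 108.1875 mg/L·h
intranasal spray tail: 2.57/0.192 = 13.385; AUC_ev,0→∞ = 108.1875 + 13.385 = 121.5725 mg/L·h
F = (AUC_ev/D_ev)/(AUC_iv/D_iv) = (121.5725/50)/(659.655/20) = 2.43145/32.98275 = 0.0737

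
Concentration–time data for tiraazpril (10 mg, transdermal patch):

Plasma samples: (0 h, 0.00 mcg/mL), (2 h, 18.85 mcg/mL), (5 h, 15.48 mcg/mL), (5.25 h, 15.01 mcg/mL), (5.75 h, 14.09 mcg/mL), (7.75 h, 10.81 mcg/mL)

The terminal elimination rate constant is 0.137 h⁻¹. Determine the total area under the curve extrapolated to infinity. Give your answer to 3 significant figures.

Trapezoidal AUC_0→7.75:
  [0→2]: (0.00+18.85)/2 × 2 = 18.85
  [2→5]: (18.85+15.48)/2 × 3 = 51.495
  [5→5.25]: (15.48+15.01)/2 × 0.25 = 3.81125
  [5.25→5.75]: (15.01+14.09)/2 × 0.5 = 7.275
  [5.75→7.75]: (14.09+10.81)/2 × 2 = 24.9
  Sum = 106.33125 mcg/mL·h
Extrapolated tail: C_last / k_e = 10.81 / 0.137 = 78.905
AUC_0→∞ = 106.33125 + 78.905 = 185.23625 mcg/mL·h

AUC = 185 mcg/mL·h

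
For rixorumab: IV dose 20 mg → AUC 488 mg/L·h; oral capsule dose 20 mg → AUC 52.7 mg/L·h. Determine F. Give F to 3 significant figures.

F = (AUC_ev / D_ev) / (AUC_iv / D_iv)
  = (52.7/20) / (488/20)
  = 2.635 / 24.4 = 0.1080

F = 0.108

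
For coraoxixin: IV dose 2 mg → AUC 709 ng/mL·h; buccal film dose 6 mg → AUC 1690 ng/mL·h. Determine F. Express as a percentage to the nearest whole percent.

F = 79%

F = (AUC_ev / D_ev) / (AUC_iv / D_iv)
  = (1690/6) / (709/2)
  = 281.667 / 354.5 = 0.7945
  = 79.45%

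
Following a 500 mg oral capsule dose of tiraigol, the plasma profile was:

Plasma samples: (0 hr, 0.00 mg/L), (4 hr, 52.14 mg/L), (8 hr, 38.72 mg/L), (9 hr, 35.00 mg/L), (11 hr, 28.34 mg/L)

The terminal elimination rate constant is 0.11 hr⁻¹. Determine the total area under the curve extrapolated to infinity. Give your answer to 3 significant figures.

AUC = 644 mg/L·hr

Trapezoidal AUC_0→11:
  [0→4]: (0.00+52.14)/2 × 4 = 104.28
  [4→8]: (52.14+38.72)/2 × 4 = 181.72
  [8→9]: (38.72+35.00)/2 × 1 = 36.86
  [9→11]: (35.00+28.34)/2 × 2 = 63.34
  Sum = 386.2 mg/L·hr
Extrapolated tail: C_last / k_e = 28.34 / 0.11 = 257.636
AUC_0→∞ = 386.2 + 257.636 = 643.836 mg/L·hr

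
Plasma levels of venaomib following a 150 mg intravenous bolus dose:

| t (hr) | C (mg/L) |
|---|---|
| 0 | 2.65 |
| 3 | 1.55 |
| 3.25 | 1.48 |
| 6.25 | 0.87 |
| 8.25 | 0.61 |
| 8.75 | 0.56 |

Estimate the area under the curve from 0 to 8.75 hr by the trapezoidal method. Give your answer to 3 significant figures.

Trapezoidal AUC_0→8.75:
  [0→3]: (2.65+1.55)/2 × 3 = 6.3
  [3→3.25]: (1.55+1.48)/2 × 0.25 = 0.37875
  [3.25→6.25]: (1.48+0.87)/2 × 3 = 3.525
  [6.25→8.25]: (0.87+0.61)/2 × 2 = 1.48
  [8.25→8.75]: (0.61+0.56)/2 × 0.5 = 0.2925
  Sum = 11.97625 mg/L·hr

AUC = 12.0 mg/L·hr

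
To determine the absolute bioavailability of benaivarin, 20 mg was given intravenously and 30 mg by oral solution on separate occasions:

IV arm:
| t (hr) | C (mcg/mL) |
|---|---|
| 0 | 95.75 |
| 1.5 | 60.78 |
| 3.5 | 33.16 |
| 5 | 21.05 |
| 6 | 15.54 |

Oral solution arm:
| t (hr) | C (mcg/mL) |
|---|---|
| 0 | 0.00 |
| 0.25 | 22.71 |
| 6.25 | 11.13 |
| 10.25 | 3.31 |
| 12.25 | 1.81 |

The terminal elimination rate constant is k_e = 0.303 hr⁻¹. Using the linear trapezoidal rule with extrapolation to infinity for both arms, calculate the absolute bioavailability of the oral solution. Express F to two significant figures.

Trapezoidal AUC_0→6 (IV):
  [0→1.5]: (95.75+60.78)/2 × 1.5 = 117.3975
  [1.5→3.5]: (60.78+33.16)/2 × 2 = 93.94
  [3.5→5]: (33.16+21.05)/2 × 1.5 = 40.6575
  [5→6]: (21.05+15.54)/2 × 1 = 18.295
  Sum = 270.29 mcg/mL·hr
IV tail: 15.54/0.303 = 51.287; AUC_iv,0→∞ = 270.29 + 51.287 = 321.577 mcg/mL·hr
Trapezoidal AUC_0→12.25 (oral solution):
  [0→0.25]: (0.00+22.71)/2 × 0.25 = 2.83875
  [0.25→6.25]: (22.71+11.13)/2 × 6 = 101.52
  [6.25→10.25]: (11.13+3.31)/2 × 4 = 28.88
  [10.25→12.25]: (3.31+1.81)/2 × 2 = 5.12
  Sum = 138.35875 mcg/mL·hr
oral solution tail: 1.81/0.303 = 5.974; AUC_ev,0→∞ = 138.35875 + 5.974 = 144.33275 mcg/mL·hr
F = (AUC_ev/D_ev)/(AUC_iv/D_iv) = (144.33275/30)/(321.577/20) = 4.81109/16.07885 = 0.2992

F = 0.30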